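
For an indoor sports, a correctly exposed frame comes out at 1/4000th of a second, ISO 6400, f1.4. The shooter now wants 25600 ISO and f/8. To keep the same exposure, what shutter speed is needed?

ISO: 6400 → 12800 → 25600 — 2 stops raised (brighter).
Aperture: f/1.4 → f/2 → f/2.8 → f/4 → f/5.6 → f/8 — 5 stops smaller aperture (darker).
Net change so far: 3 stops darker. Offset with the shutter speed: 1/4000 → 1/2000 → 1/1000 → 1/500.

1/500s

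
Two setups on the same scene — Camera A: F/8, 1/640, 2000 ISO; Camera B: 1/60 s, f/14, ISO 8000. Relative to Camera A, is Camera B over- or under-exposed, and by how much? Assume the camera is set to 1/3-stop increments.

Aperture: f/8 → f/9 → f/10 → f/11 → f/13 → f/14 — 1 2/3 stops narrower (darker).
Shutter speed: 1/640 → 1/500 → 1/400 → 1/320 → 1/250 → 1/200 → 1/160 → 1/125 → 1/100 → 1/80 → 1/60 — 3 1/3 stops longer (brighter).
ISO: 2000 → 2500 → 3200 → 4000 → 5000 → 6400 → 8000 — 2 stops raised (brighter).
Net: −1 2/3 +3 1/3 +2 = +3 2/3 stops.

3 2/3 stops brighter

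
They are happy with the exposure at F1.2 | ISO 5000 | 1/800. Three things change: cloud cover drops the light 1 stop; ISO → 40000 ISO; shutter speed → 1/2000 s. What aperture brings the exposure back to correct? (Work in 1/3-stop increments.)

f/1.6

Scene light: 1 stop darker.
ISO: 5000 → 6400 → 8000 → 10000 → 12800 → 16000 → 20000 → 25600 → 32000 → 40000 — 3 stops raised (brighter).
Shutter speed: 1/800 → 1/1000 → 1/1250 → 1/1600 → 1/2000 — 1 1/3 stops shorter (darker).
Net so far: 2/3 stop brighter. Aperture: f/1.2 → f/1.4 → f/1.6.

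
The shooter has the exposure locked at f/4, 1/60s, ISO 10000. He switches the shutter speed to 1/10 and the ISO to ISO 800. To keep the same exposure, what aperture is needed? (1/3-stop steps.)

Shutter speed: 1/60 → 1/50 → 1/40 → 1/30 → 1/25 → 1/20 → 1/15 → 1/13 → 1/10 — 2 2/3 stops longer (brighter).
ISO: 10000 → 8000 → 6400 → 5000 → 4000 → 3200 → 2500 → 2000 → 1600 → 1250 → 1000 → 800 — 3 2/3 stops lower (darker).
Net change so far: 1 stop darker. Offset with the aperture: f/4 → f/3.5 → f/3.2 → f/2.8.

f/2.8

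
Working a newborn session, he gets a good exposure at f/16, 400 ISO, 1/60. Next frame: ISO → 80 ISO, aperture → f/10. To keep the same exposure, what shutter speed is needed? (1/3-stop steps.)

ISO: 400 → 320 → 250 → 200 → 160 → 125 → 100 → 80 — 2 1/3 stops dropped (darker).
Aperture: f/16 → f/14 → f/13 → f/11 → f/10 — 1 1/3 stops opened up (brighter).
Net change so far: 1 stop darker. Offset with the shutter speed: 1/60 → 1/50 → 1/40 → 1/30.

1/30s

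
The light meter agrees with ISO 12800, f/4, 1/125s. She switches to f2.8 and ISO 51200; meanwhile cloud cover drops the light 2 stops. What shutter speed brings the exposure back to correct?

Scene light: 2 stops darker.
Aperture: f/4 → f/2.8 — 1 stop opened up (brighter).
ISO: 12800 → 25600 → 51200 — 2 stops higher (brighter).
Net so far: 1 stop brighter. Shutter speed: 1/125 → 1/250.

1/250s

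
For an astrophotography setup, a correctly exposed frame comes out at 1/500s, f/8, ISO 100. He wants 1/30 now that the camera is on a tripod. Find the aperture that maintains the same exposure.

Shutter speed: 1/500 → 1/250 → 1/125 → 1/60 → 1/30 — 4 stops longer (brighter).
Need 4 stops darker from the aperture: f/8 → f/11 → f/16 → f/22 → f/32.

f/32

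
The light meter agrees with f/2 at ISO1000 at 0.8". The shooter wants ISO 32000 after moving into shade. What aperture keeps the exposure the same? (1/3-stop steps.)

f/11

ISO: 1000 → 1250 → 1600 → 2000 → 2500 → 3200 → 4000 → 5000 → 6400 → 8000 → 10000 → 12800 → 16000 → 20000 → 25600 → 32000 — 5 stops higher (brighter).
Need 5 stops darker from the aperture: f/2 → f/2.2 → f/2.5 → f/2.8 → f/3.2 → f/3.5 → f/4 → f/4.5 → f/5 → f/5.6 → f/6.3 → f/7.1 → f/8 → f/9 → f/10 → f/11.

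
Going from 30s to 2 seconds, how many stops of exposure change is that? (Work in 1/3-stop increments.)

4 stops

30 → 25 → 20 → 15 → 13 → 10 → 8 → 6 → 5 → 4 → 3.2 → 2.5 → 2 — count the steps: 12 third-stops = 4 stops.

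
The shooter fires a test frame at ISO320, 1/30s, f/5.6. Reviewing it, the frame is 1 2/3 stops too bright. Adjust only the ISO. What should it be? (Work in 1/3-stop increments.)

Overexposed by 1 2/3 stops → need 1 2/3 stops darker.
ISO: 320 → 250 → 200 → 160 → 125 → 100.

ISO 100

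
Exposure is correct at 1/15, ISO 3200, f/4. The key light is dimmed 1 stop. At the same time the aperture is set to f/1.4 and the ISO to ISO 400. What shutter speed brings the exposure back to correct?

1/8s

Scene light: 1 stop darker.
Aperture: f/4 → f/2.8 → f/2 → f/1.4 — 3 stops wider (brighter).
ISO: 3200 → 1600 → 800 → 400 — 3 stops dropped (darker).
Net so far: 1 stop darker. Shutter speed: 1/15 → 1/8.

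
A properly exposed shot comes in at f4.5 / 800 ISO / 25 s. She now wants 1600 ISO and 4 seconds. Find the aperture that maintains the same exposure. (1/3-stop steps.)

ISO: 800 → 1000 → 1250 → 1600 — 1 stop higher (brighter).
Shutter speed: 25 → 20 → 15 → 13 → 10 → 8 → 6 → 5 → 4 — 2 2/3 stops shorter (darker).
Net change so far: 1 2/3 stops darker. Offset with the aperture: f/4.5 → f/4 → f/3.5 → f/3.2 → f/2.8 → f/2.5.

f/2.5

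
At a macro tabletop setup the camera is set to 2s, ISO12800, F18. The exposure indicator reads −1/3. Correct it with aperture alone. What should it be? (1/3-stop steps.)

Underexposed by 1/3 stop → need 1/3 stop brighter.
Aperture: f/18 → f/16.

f/16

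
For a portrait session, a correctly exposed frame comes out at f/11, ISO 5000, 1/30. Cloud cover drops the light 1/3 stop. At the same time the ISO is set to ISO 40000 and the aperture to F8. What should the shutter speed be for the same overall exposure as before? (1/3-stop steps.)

1/400s

Scene light: 1/3 stop darker.
ISO: 5000 → 6400 → 8000 → 10000 → 12800 → 16000 → 20000 → 25600 → 32000 → 40000 — 3 stops higher (brighter).
Aperture: f/11 → f/10 → f/9 → f/8 — 1 stop wider (brighter).
Net so far: 3 2/3 stops brighter. Shutter speed: 1/30 → 1/40 → 1/50 → 1/60 → 1/80 → 1/100 → 1/125 → 1/160 → 1/200 → 1/250 → 1/320 → 1/400.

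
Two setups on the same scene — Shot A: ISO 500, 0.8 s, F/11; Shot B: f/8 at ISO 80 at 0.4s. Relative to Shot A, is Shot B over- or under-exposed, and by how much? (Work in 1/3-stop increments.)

2 2/3 stops darker

Aperture: f/11 → f/10 → f/9 → f/8 — 1 stop larger aperture (brighter).
Shutter speed: 0.8 → 0.6 → 0.5 → 0.4 — 1 stop shorter (darker).
ISO: 500 → 400 → 320 → 250 → 200 → 160 → 125 → 100 → 80 — 2 2/3 stops lower (darker).
Net: +1 −1 −2 2/3 = −2 2/3 stops.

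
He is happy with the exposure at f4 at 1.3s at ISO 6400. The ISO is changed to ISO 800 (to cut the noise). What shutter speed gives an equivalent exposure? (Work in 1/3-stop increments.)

ISO: 6400 → 5000 → 4000 → 3200 → 2500 → 2000 → 1600 → 1250 → 1000 → 800 — 3 stops dropped (darker).
Need 3 stops brighter from the shutter speed: 1.3 → 1.6 → 2 → 2.5 → 3.2 → 4 → 5 → 6 → 8 → 10.

10 s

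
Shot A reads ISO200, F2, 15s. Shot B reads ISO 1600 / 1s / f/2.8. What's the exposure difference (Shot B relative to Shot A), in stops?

2 stops darker

Aperture: f/2 → f/2.8 — 1 stop smaller aperture (darker).
Shutter speed: 15 → 8 → 4 → 2 → 1 — 4 stops shorter (darker).
ISO: 200 → 400 → 800 → 1600 — 3 stops raised (brighter).
Net: −1 −4 +3 = −2 stops.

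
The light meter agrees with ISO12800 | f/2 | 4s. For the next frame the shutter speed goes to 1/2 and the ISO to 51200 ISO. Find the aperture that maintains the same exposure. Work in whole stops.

f/1.4

Shutter speed: 4 → 2 → 1 → 1/2 — 3 stops shorter (darker).
ISO: 12800 → 25600 → 51200 — 2 stops higher (brighter).
Net change so far: 1 stop darker. Offset with the aperture: f/2 → f/1.4.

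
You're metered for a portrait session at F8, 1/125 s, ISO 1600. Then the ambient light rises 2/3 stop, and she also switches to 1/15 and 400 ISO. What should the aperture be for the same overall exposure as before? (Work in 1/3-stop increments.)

f/14

Scene light: 2/3 stop brighter.
Shutter speed: 1/125 → 1/100 → 1/80 → 1/60 → 1/50 → 1/40 → 1/30 → 1/25 → 1/20 → 1/15 — 3 stops longer (brighter).
ISO: 1600 → 1250 → 1000 → 800 → 640 → 500 → 400 — 2 stops dropped (darker).
Net so far: 1 2/3 stops brighter. Aperture: f/8 → f/9 → f/10 → f/11 → f/13 → f/14.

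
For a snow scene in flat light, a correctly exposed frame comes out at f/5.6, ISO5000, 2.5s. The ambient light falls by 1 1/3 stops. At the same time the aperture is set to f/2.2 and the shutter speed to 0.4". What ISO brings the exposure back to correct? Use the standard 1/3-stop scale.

ISO 12800

Scene light: 1 1/3 stops darker.
Aperture: f/5.6 → f/5 → f/4.5 → f/4 → f/3.5 → f/3.2 → f/2.8 → f/2.5 → f/2.2 — 2 2/3 stops opened up (brighter).
Shutter speed: 2.5 → 2 → 1.6 → 1.3 → 1 → 0.8 → 0.6 → 0.5 → 0.4 — 2 2/3 stops shorter (darker).
Net so far: 1 1/3 stops darker. ISO: 5000 → 6400 → 8000 → 10000 → 12800.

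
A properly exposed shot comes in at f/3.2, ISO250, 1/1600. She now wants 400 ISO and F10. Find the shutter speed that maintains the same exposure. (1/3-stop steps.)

1/250s

ISO: 250 → 320 → 400 — 2/3 stop raised (brighter).
Aperture: f/3.2 → f/3.5 → f/4 → f/4.5 → f/5 → f/5.6 → f/6.3 → f/7.1 → f/8 → f/9 → f/10 — 3 1/3 stops smaller aperture (darker).
Net change so far: 2 2/3 stops darker. Offset with the shutter speed: 1/1600 → 1/1250 → 1/1000 → 1/800 → 1/640 → 1/500 → 1/400 → 1/320 → 1/250.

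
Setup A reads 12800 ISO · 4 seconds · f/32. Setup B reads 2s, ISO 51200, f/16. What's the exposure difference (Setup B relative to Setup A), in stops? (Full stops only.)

3 stops brighter

Aperture: f/32 → f/22 → f/16 — 2 stops opened up (brighter).
Shutter speed: 4 → 2 — 1 stop faster (darker).
ISO: 12800 → 25600 → 51200 — 2 stops raised (brighter).
Net: +2 −1 +2 = +3 stops.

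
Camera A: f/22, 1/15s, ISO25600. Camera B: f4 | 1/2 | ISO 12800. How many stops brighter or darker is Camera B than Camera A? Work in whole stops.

7 stops brighter

Aperture: f/22 → f/16 → f/11 → f/8 → f/5.6 → f/4 — 5 stops opened up (brighter).
Shutter speed: 1/15 → 1/8 → 1/4 → 1/2 — 3 stops longer (brighter).
ISO: 25600 → 12800 — 1 stop lower (darker).
Net: +5 +3 −1 = +7 stops.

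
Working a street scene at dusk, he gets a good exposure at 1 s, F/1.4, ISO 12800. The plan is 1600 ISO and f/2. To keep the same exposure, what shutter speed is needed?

ISO: 12800 → 6400 → 3200 → 1600 — 3 stops lower (darker).
Aperture: f/1.4 → f/2 — 1 stop smaller aperture (darker).
Net change so far: 4 stops darker. Offset with the shutter speed: 1 → 2 → 4 → 8 → 15.

15 s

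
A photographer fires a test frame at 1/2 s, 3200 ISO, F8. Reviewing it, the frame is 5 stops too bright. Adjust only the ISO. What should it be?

Overexposed by 5 stops → need 5 stops darker.
ISO: 3200 → 1600 → 800 → 400 → 200 → 100.

ISO 100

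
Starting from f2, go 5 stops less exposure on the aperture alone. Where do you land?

Aperture: f/2 → f/2.8 → f/4 → f/5.6 → f/8 → f/11 — 5 stops smaller aperture (darker).

f/11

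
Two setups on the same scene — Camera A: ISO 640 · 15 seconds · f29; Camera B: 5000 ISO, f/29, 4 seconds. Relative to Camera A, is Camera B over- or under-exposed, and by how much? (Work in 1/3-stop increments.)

Aperture: unchanged.
Shutter speed: 15 → 13 → 10 → 8 → 6 → 5 → 4 — 2 stops shorter (darker).
ISO: 640 → 800 → 1000 → 1250 → 1600 → 2000 → 2500 → 3200 → 4000 → 5000 — 3 stops higher (brighter).
Net: −2 +3 = +1 stop.

1 stop brighter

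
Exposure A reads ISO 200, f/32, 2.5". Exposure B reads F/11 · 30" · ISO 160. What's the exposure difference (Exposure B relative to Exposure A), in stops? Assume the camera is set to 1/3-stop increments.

6 1/3 stops brighter

Aperture: f/32 → f/29 → f/25 → f/22 → f/20 → f/18 → f/16 → f/14 → f/13 → f/11 — 3 stops larger aperture (brighter).
Shutter speed: 2.5 → 3.2 → 4 → 5 → 6 → 8 → 10 → 13 → 15 → 20 → 25 → 30 — 3 2/3 stops longer (brighter).
ISO: 200 → 160 — 1/3 stop lower (darker).
Net: +3 +3 2/3 −1/3 = +6 1/3 stops.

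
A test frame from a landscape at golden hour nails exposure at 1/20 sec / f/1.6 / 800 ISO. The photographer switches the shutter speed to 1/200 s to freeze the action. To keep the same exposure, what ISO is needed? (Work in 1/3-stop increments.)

Shutter speed: 1/20 → 1/25 → 1/30 → 1/40 → 1/50 → 1/60 → 1/80 → 1/100 → 1/125 → 1/160 → 1/200 — 3 1/3 stops faster (darker).
Need 3 1/3 stops brighter from the ISO: 800 → 1000 → 1250 → 1600 → 2000 → 2500 → 3200 → 4000 → 5000 → 6400 → 8000.

ISO 8000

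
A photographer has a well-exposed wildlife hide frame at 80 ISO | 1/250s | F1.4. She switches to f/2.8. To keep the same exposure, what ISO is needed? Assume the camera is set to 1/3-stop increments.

ISO 320

Aperture: f/1.4 → f/1.6 → f/1.8 → f/2 → f/2.2 → f/2.5 → f/2.8 — 2 stops stopped down (darker).
Need 2 stops brighter from the ISO: 80 → 100 → 125 → 160 → 200 → 250 → 320.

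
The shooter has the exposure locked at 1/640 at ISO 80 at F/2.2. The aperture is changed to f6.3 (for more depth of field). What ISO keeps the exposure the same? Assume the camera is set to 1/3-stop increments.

ISO 640

Aperture: f/2.2 → f/2.5 → f/2.8 → f/3.2 → f/3.5 → f/4 → f/4.5 → f/5 → f/5.6 → f/6.3 — 3 stops smaller aperture (darker).
Need 3 stops brighter from the ISO: 80 → 100 → 125 → 160 → 200 → 250 → 320 → 400 → 500 → 640.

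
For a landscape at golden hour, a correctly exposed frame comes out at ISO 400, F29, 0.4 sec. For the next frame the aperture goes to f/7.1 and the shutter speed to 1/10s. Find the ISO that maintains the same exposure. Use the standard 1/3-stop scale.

Aperture: f/29 → f/25 → f/22 → f/20 → f/18 → f/16 → f/14 → f/13 → f/11 → f/10 → f/9 → f/8 → f/7.1 — 4 stops larger aperture (brighter).
Shutter speed: 0.4 → 0.3 → 1/4 → 1/5 → 1/6 → 1/8 → 1/10 — 2 stops shorter (darker).
Net change so far: 2 stops brighter. Offset with the ISO: 400 → 320 → 250 → 200 → 160 → 125 → 100.

ISO 100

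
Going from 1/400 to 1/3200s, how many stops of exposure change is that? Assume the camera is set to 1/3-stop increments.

1/400 → 1/500 → 1/640 → 1/800 → 1/1000 → 1/1250 → 1/1600 → 1/2000 → 1/2500 → 1/3200 — count the steps: 9 third-stops = 3 stops.

3 stops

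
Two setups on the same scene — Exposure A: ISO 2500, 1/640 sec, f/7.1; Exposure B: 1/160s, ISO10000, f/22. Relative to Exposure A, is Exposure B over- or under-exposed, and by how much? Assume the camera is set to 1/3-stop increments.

2/3 stop brighter

Aperture: f/7.1 → f/8 → f/9 → f/10 → f/11 → f/13 → f/14 → f/16 → f/18 → f/20 → f/22 — 3 1/3 stops narrower (darker).
Shutter speed: 1/640 → 1/500 → 1/400 → 1/320 → 1/250 → 1/200 → 1/160 — 2 stops slower (brighter).
ISO: 2500 → 3200 → 4000 → 5000 → 6400 → 8000 → 10000 — 2 stops raised (brighter).
Net: −3 1/3 +2 +2 = +2/3 stops.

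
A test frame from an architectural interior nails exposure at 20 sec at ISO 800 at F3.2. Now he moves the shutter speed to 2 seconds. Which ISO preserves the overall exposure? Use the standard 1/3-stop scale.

Shutter speed: 20 → 15 → 13 → 10 → 8 → 6 → 5 → 4 → 3.2 → 2.5 → 2 — 3 1/3 stops faster (darker).
Need 3 1/3 stops brighter from the ISO: 800 → 1000 → 1250 → 1600 → 2000 → 2500 → 3200 → 4000 → 5000 → 6400 → 8000.

ISO 8000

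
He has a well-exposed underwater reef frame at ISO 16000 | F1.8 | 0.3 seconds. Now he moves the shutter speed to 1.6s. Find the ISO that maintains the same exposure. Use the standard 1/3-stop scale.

Shutter speed: 0.3 → 0.4 → 0.5 → 0.6 → 0.8 → 1 → 1.3 → 1.6 — 2 1/3 stops slower (brighter).
Need 2 1/3 stops darker from the ISO: 16000 → 12800 → 10000 → 8000 → 6400 → 5000 → 4000 → 3200.

ISO 3200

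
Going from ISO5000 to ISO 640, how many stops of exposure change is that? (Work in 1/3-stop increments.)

5000 → 4000 → 3200 → 2500 → 2000 → 1600 → 1250 → 1000 → 800 → 640 — count the steps: 9 third-stops = 3 stops.

3 stops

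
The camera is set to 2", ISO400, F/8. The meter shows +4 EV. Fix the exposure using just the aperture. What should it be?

Overexposed by 4 stops → need 4 stops darker.
Aperture: f/8 → f/11 → f/16 → f/22 → f/32.

f/32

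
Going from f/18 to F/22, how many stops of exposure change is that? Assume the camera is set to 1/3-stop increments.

2/3 stop

f/18 → f/20 → f/22 — count the steps: 2 third-stops = 2/3 stop.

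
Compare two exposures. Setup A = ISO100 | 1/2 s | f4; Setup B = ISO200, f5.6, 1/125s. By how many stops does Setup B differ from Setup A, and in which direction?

6 stops darker

Aperture: f/4 → f/5.6 — 1 stop stopped down (darker).
Shutter speed: 1/2 → 1/4 → 1/8 → 1/15 → 1/30 → 1/60 → 1/125 — 6 stops shorter (darker).
ISO: 100 → 200 — 1 stop higher (brighter).
Net: −1 −6 +1 = −6 stops.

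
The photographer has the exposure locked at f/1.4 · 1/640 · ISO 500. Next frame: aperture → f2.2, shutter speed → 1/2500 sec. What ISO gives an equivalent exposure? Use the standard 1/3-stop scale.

ISO 5000

Aperture: f/1.4 → f/1.6 → f/1.8 → f/2 → f/2.2 — 1 1/3 stops narrower (darker).
Shutter speed: 1/640 → 1/800 → 1/1000 → 1/1250 → 1/1600 → 1/2000 → 1/2500 — 2 stops faster (darker).
Net change so far: 3 1/3 stops darker. Offset with the ISO: 500 → 640 → 800 → 1000 → 1250 → 1600 → 2000 → 2500 → 3200 → 4000 → 5000.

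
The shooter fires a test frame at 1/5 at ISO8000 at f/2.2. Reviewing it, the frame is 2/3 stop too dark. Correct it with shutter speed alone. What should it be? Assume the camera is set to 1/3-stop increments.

Underexposed by 2/3 stop → need 2/3 stop brighter.
Shutter speed: 1/5 → 1/4 → 0.3.

0.3 s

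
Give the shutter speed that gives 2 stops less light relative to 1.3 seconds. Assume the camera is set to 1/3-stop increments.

Shutter speed: 1.3 → 1 → 0.8 → 0.6 → 0.5 → 0.4 → 0.3 — 2 stops shorter (darker).

0.3 s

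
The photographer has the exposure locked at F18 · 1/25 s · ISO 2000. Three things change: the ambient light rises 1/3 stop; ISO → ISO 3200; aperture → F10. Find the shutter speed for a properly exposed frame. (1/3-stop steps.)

1/160s

Scene light: 1/3 stop brighter.
ISO: 2000 → 2500 → 3200 — 2/3 stop raised (brighter).
Aperture: f/18 → f/16 → f/14 → f/13 → f/11 → f/10 — 1 2/3 stops larger aperture (brighter).
Net so far: 2 2/3 stops brighter. Shutter speed: 1/25 → 1/30 → 1/40 → 1/50 → 1/60 → 1/80 → 1/100 → 1/125 → 1/160.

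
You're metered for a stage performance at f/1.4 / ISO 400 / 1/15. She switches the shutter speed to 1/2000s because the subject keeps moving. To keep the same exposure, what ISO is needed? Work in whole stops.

ISO 51200

Shutter speed: 1/15 → 1/30 → 1/60 → 1/125 → 1/250 → 1/500 → 1/1000 → 1/2000 — 7 stops shorter (darker).
Need 7 stops brighter from the ISO: 400 → 800 → 1600 → 3200 → 6400 → 12800 → 25600 → 51200.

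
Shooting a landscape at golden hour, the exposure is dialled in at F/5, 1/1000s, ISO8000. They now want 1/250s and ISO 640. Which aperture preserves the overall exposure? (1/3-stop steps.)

f/2.8

Shutter speed: 1/1000 → 1/800 → 1/640 → 1/500 → 1/400 → 1/320 → 1/250 — 2 stops slower (brighter).
ISO: 8000 → 6400 → 5000 → 4000 → 3200 → 2500 → 2000 → 1600 → 1250 → 1000 → 800 → 640 — 3 2/3 stops dropped (darker).
Net change so far: 1 2/3 stops darker. Offset with the aperture: f/5 → f/4.5 → f/4 → f/3.5 → f/3.2 → f/2.8.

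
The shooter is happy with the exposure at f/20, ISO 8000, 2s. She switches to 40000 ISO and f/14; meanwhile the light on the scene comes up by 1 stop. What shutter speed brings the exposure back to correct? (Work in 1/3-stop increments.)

1/10s

Scene light: 1 stop brighter.
ISO: 8000 → 10000 → 12800 → 16000 → 20000 → 25600 → 32000 → 40000 — 2 1/3 stops raised (brighter).
Aperture: f/20 → f/18 → f/16 → f/14 — 1 stop opened up (brighter).
Net so far: 4 1/3 stops brighter. Shutter speed: 2 → 1.6 → 1.3 → 1 → 0.8 → 0.6 → 0.5 → 0.4 → 0.3 → 1/4 → 1/5 → 1/6 → 1/8 → 1/10.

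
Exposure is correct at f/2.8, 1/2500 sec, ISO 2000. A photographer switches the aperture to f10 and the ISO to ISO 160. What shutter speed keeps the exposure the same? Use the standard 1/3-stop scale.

1/15s

Aperture: f/2.8 → f/3.2 → f/3.5 → f/4 → f/4.5 → f/5 → f/5.6 → f/6.3 → f/7.1 → f/8 → f/9 → f/10 — 3 2/3 stops smaller aperture (darker).
ISO: 2000 → 1600 → 1250 → 1000 → 800 → 640 → 500 → 400 → 320 → 250 → 200 → 160 — 3 2/3 stops lower (darker).
Net change so far: 7 1/3 stops darker. Offset with the shutter speed: 1/2500 → 1/2000 → 1/1600 → 1/1250 → 1/1000 → 1/800 → 1/640 → 1/500 → 1/400 → 1/320 → 1/250 → 1/200 → 1/160 → 1/125 → 1/100 → 1/80 → 1/60 → 1/50 → 1/40 → 1/30 → 1/25 → 1/20 → 1/15.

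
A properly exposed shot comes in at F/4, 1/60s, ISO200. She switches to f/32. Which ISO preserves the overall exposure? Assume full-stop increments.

ISO 12800

Aperture: f/4 → f/5.6 → f/8 → f/11 → f/16 → f/22 → f/32 — 6 stops stopped down (darker).
Need 6 stops brighter from the ISO: 200 → 400 → 800 → 1600 → 3200 → 6400 → 12800.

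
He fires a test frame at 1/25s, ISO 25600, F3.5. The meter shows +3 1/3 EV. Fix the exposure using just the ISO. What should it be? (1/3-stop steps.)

Overexposed by 3 1/3 stops → need 3 1/3 stops darker.
ISO: 25600 → 20000 → 16000 → 12800 → 10000 → 8000 → 6400 → 5000 → 4000 → 3200 → 2500.

ISO 2500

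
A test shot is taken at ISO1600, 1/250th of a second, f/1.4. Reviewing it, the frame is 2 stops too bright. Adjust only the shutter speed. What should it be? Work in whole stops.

1/1000s

Overexposed by 2 stops → need 2 stops darker.
Shutter speed: 1/250 → 1/500 → 1/1000.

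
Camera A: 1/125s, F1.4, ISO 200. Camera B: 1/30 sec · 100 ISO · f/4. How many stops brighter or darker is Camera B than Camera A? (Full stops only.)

2 stops darker

Aperture: f/1.4 → f/2 → f/2.8 → f/4 — 3 stops stopped down (darker).
Shutter speed: 1/125 → 1/60 → 1/30 — 2 stops longer (brighter).
ISO: 200 → 100 — 1 stop lower (darker).
Net: −3 +2 −1 = −2 stops.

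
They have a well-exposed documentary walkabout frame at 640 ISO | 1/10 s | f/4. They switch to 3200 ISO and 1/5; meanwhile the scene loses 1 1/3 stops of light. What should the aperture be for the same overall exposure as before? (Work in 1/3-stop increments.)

f/8

Scene light: 1 1/3 stops darker.
ISO: 640 → 800 → 1000 → 1250 → 1600 → 2000 → 2500 → 3200 — 2 1/3 stops higher (brighter).
Shutter speed: 1/10 → 1/8 → 1/6 → 1/5 — 1 stop slower (brighter).
Net so far: 2 stops brighter. Aperture: f/4 → f/4.5 → f/5 → f/5.6 → f/6.3 → f/7.1 → f/8.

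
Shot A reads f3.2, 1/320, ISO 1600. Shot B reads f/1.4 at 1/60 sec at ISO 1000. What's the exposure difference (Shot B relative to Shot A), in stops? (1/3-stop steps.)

Aperture: f/3.2 → f/2.8 → f/2.5 → f/2.2 → f/2 → f/1.8 → f/1.6 → f/1.4 — 2 1/3 stops larger aperture (brighter).
Shutter speed: 1/320 → 1/250 → 1/200 → 1/160 → 1/125 → 1/100 → 1/80 → 1/60 — 2 1/3 stops slower (brighter).
ISO: 1600 → 1250 → 1000 — 2/3 stop lower (darker).
Net: +2 1/3 +2 1/3 −2/3 = +4 stops.

4 stops brighter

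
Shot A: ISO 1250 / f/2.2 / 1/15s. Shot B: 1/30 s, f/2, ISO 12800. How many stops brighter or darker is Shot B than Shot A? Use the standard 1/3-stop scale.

2 2/3 stops brighter

Aperture: f/2.2 → f/2 — 1/3 stop wider (brighter).
Shutter speed: 1/15 → 1/20 → 1/25 → 1/30 — 1 stop faster (darker).
ISO: 1250 → 1600 → 2000 → 2500 → 3200 → 4000 → 5000 → 6400 → 8000 → 10000 → 12800 — 3 1/3 stops raised (brighter).
Net: +1/3 −1 +3 1/3 = +2 2/3 stops.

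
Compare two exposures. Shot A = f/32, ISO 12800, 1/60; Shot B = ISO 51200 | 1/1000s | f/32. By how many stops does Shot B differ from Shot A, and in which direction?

2 stops darker

Aperture: unchanged.
Shutter speed: 1/60 → 1/125 → 1/250 → 1/500 → 1/1000 — 4 stops shorter (darker).
ISO: 12800 → 25600 → 51200 — 2 stops higher (brighter).
Net: −4 +2 = −2 stops.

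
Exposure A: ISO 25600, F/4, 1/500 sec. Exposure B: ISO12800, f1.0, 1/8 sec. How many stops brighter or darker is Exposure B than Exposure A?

9 stops brighter

Aperture: f/4 → f/2.8 → f/2 → f/1.4 → f/1.0 — 4 stops wider (brighter).
Shutter speed: 1/500 → 1/250 → 1/125 → 1/60 → 1/30 → 1/15 → 1/8 — 6 stops slower (brighter).
ISO: 25600 → 12800 — 1 stop dropped (darker).
Net: +4 +6 −1 = +9 stops.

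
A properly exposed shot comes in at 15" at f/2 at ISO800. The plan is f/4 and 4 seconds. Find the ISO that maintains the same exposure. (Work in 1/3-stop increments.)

Aperture: f/2 → f/2.2 → f/2.5 → f/2.8 → f/3.2 → f/3.5 → f/4 — 2 stops narrower (darker).
Shutter speed: 15 → 13 → 10 → 8 → 6 → 5 → 4 — 2 stops faster (darker).
Net change so far: 4 stops darker. Offset with the ISO: 800 → 1000 → 1250 → 1600 → 2000 → 2500 → 3200 → 4000 → 5000 → 6400 → 8000 → 10000 → 12800.

ISO 12800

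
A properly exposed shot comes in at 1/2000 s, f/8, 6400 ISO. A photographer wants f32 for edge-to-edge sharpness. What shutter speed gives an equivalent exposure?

1/125s

Aperture: f/8 → f/11 → f/16 → f/22 → f/32 — 4 stops stopped down (darker).
Need 4 stops brighter from the shutter speed: 1/2000 → 1/1000 → 1/500 → 1/250 → 1/125.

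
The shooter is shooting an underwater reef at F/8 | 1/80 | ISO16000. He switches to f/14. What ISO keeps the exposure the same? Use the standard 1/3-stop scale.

Aperture: f/8 → f/9 → f/10 → f/11 → f/13 → f/14 — 1 2/3 stops smaller aperture (darker).
Need 1 2/3 stops brighter from the ISO: 16000 → 20000 → 25600 → 32000 → 40000 → 51200.

ISO 51200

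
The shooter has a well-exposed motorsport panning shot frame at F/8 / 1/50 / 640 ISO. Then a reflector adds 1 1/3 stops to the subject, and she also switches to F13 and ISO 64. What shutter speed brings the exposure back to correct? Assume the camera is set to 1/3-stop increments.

Scene light: 1 1/3 stops brighter.
Aperture: f/8 → f/9 → f/10 → f/11 → f/13 — 1 1/3 stops stopped down (darker).
ISO: 640 → 500 → 400 → 320 → 250 → 200 → 160 → 125 → 100 → 80 → 64 — 3 1/3 stops lower (darker).
Net so far: 3 1/3 stops darker. Shutter speed: 1/50 → 1/40 → 1/30 → 1/25 → 1/20 → 1/15 → 1/13 → 1/10 → 1/8 → 1/6 → 1/5.

1/5s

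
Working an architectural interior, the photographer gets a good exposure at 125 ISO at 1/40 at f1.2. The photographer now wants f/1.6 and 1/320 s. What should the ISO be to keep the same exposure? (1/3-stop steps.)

ISO 1600

Aperture: f/1.2 → f/1.4 → f/1.6 — 2/3 stop stopped down (darker).
Shutter speed: 1/40 → 1/50 → 1/60 → 1/80 → 1/100 → 1/125 → 1/160 → 1/200 → 1/250 → 1/320 — 3 stops shorter (darker).
Net change so far: 3 2/3 stops darker. Offset with the ISO: 125 → 160 → 200 → 250 → 320 → 400 → 500 → 640 → 800 → 1000 → 1250 → 1600.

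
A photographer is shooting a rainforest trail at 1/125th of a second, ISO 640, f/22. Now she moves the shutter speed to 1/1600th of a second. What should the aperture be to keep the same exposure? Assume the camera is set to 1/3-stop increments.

f/6.3

Shutter speed: 1/125 → 1/160 → 1/200 → 1/250 → 1/320 → 1/400 → 1/500 → 1/640 → 1/800 → 1/1000 → 1/1250 → 1/1600 — 3 2/3 stops shorter (darker).
Need 3 2/3 stops brighter from the aperture: f/22 → f/20 → f/18 → f/16 → f/14 → f/13 → f/11 → f/10 → f/9 → f/8 → f/7.1 → f/6.3.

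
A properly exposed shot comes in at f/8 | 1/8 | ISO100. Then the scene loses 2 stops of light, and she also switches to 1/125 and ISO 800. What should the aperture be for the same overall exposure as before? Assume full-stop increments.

f/2.8

Scene light: 2 stops darker.
Shutter speed: 1/8 → 1/15 → 1/30 → 1/60 → 1/125 — 4 stops shorter (darker).
ISO: 100 → 200 → 400 → 800 — 3 stops raised (brighter).
Net so far: 3 stops darker. Aperture: f/8 → f/5.6 → f/4 → f/2.8.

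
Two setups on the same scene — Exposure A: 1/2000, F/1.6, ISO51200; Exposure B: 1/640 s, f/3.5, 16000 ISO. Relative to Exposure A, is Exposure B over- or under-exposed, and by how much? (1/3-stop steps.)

2 1/3 stops darker

Aperture: f/1.6 → f/1.8 → f/2 → f/2.2 → f/2.5 → f/2.8 → f/3.2 → f/3.5 — 2 1/3 stops narrower (darker).
Shutter speed: 1/2000 → 1/1600 → 1/1250 → 1/1000 → 1/800 → 1/640 — 1 2/3 stops longer (brighter).
ISO: 51200 → 40000 → 32000 → 25600 → 20000 → 16000 — 1 2/3 stops dropped (darker).
Net: −2 1/3 +1 2/3 −1 2/3 = −2 1/3 stops.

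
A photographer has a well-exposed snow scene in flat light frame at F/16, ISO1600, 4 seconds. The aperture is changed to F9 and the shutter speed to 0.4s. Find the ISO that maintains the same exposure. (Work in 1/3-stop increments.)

ISO 5000

Aperture: f/16 → f/14 → f/13 → f/11 → f/10 → f/9 — 1 2/3 stops wider (brighter).
Shutter speed: 4 → 3.2 → 2.5 → 2 → 1.6 → 1.3 → 1 → 0.8 → 0.6 → 0.5 → 0.4 — 3 1/3 stops faster (darker).
Net change so far: 1 2/3 stops darker. Offset with the ISO: 1600 → 2000 → 2500 → 3200 → 4000 → 5000.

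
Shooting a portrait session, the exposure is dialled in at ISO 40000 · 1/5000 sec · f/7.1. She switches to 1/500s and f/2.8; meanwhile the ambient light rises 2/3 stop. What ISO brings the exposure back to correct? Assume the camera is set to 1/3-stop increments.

Scene light: 2/3 stop brighter.
Shutter speed: 1/5000 → 1/4000 → 1/3200 → 1/2500 → 1/2000 → 1/1600 → 1/1250 → 1/1000 → 1/800 → 1/640 → 1/500 — 3 1/3 stops longer (brighter).
Aperture: f/7.1 → f/6.3 → f/5.6 → f/5 → f/4.5 → f/4 → f/3.5 → f/3.2 → f/2.8 — 2 2/3 stops wider (brighter).
Net so far: 6 2/3 stops brighter. ISO: 40000 → 32000 → 25600 → 20000 → 16000 → 12800 → 10000 → 8000 → 6400 → 5000 → 4000 → 3200 → 2500 → 2000 → 1600 → 1250 → 1000 → 800 → 640 → 500 → 400.

ISO 400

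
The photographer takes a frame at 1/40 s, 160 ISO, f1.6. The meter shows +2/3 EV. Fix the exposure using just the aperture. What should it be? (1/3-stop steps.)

f/2

Overexposed by 2/3 stop → need 2/3 stop darker.
Aperture: f/1.6 → f/1.8 → f/2.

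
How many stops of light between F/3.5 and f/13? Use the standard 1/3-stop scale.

3 2/3 stops

f/3.5 → f/4 → f/4.5 → f/5 → f/5.6 → f/6.3 → f/7.1 → f/8 → f/9 → f/10 → f/11 → f/13 — count the steps: 11 third-stops = 3 2/3 stops.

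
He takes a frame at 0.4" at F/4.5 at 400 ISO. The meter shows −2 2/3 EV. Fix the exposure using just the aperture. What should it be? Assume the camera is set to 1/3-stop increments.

Underexposed by 2 2/3 stops → need 2 2/3 stops brighter.
Aperture: f/4.5 → f/4 → f/3.5 → f/3.2 → f/2.8 → f/2.5 → f/2.2 → f/2 → f/1.8.

f/1.8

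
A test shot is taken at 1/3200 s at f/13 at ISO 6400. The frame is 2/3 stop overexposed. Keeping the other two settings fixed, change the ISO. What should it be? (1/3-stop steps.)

Overexposed by 2/3 stop → need 2/3 stop darker.
ISO: 6400 → 5000 → 4000.

ISO 4000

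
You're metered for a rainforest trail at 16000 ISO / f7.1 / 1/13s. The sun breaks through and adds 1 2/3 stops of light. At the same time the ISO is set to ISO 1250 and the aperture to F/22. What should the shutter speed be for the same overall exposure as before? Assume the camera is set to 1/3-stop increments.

Scene light: 1 2/3 stops brighter.
ISO: 16000 → 12800 → 10000 → 8000 → 6400 → 5000 → 4000 → 3200 → 2500 → 2000 → 1600 → 1250 — 3 2/3 stops dropped (darker).
Aperture: f/7.1 → f/8 → f/9 → f/10 → f/11 → f/13 → f/14 → f/16 → f/18 → f/20 → f/22 — 3 1/3 stops narrower (darker).
Net so far: 5 1/3 stops darker. Shutter speed: 1/13 → 1/10 → 1/8 → 1/6 → 1/5 → 1/4 → 0.3 → 0.4 → 0.5 → 0.6 → 0.8 → 1 → 1.3 → 1.6 → 2 → 2.5 → 3.2.

3.2 s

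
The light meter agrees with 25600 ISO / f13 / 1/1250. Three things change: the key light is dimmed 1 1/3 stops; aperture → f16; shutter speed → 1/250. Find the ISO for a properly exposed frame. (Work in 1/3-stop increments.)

Scene light: 1 1/3 stops darker.
Aperture: f/13 → f/14 → f/16 — 2/3 stop narrower (darker).
Shutter speed: 1/1250 → 1/1000 → 1/800 → 1/640 → 1/500 → 1/400 → 1/320 → 1/250 — 2 1/3 stops longer (brighter).
Net so far: 1/3 stop brighter. ISO: 25600 → 20000.

ISO 20000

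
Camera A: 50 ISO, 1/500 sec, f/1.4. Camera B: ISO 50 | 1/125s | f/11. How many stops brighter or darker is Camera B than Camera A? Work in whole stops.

Aperture: f/1.4 → f/2 → f/2.8 → f/4 → f/5.6 → f/8 → f/11 — 6 stops stopped down (darker).
Shutter speed: 1/500 → 1/250 → 1/125 — 2 stops longer (brighter).
ISO: unchanged.
Net: −6 +2 = −4 stops.

4 stops darker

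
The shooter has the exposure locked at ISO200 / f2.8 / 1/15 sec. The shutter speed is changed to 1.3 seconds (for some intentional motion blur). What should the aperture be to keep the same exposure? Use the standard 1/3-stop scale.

Shutter speed: 1/15 → 1/13 → 1/10 → 1/8 → 1/6 → 1/5 → 1/4 → 0.3 → 0.4 → 0.5 → 0.6 → 0.8 → 1 → 1.3 — 4 1/3 stops slower (brighter).
Need 4 1/3 stops darker from the aperture: f/2.8 → f/3.2 → f/3.5 → f/4 → f/4.5 → f/5 → f/5.6 → f/6.3 → f/7.1 → f/8 → f/9 → f/10 → f/11 → f/13.

f/13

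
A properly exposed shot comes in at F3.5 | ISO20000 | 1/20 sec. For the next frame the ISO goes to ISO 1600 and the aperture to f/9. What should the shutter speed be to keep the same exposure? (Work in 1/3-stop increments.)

ISO: 20000 → 16000 → 12800 → 10000 → 8000 → 6400 → 5000 → 4000 → 3200 → 2500 → 2000 → 1600 — 3 2/3 stops dropped (darker).
Aperture: f/3.5 → f/4 → f/4.5 → f/5 → f/5.6 → f/6.3 → f/7.1 → f/8 → f/9 — 2 2/3 stops stopped down (darker).
Net change so far: 6 1/3 stops darker. Offset with the shutter speed: 1/20 → 1/15 → 1/13 → 1/10 → 1/8 → 1/6 → 1/5 → 1/4 → 0.3 → 0.4 → 0.5 → 0.6 → 0.8 → 1 → 1.3 → 1.6 → 2 → 2.5 → 3.2 → 4.

4 s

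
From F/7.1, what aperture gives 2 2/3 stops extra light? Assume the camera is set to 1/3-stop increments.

f/2.8

Aperture: f/7.1 → f/6.3 → f/5.6 → f/5 → f/4.5 → f/4 → f/3.5 → f/3.2 → f/2.8 — 2 2/3 stops opened up (brighter).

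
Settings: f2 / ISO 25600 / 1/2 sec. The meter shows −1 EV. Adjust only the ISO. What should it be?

Underexposed by 1 stop → need 1 stop brighter.
ISO: 25600 → 51200.

ISO 51200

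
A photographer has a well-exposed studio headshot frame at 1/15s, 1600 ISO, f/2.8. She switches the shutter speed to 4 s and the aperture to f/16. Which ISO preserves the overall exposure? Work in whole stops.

ISO 800

Shutter speed: 1/15 → 1/8 → 1/4 → 1/2 → 1 → 2 → 4 — 6 stops longer (brighter).
Aperture: f/2.8 → f/4 → f/5.6 → f/8 → f/11 → f/16 — 5 stops stopped down (darker).
Net change so far: 1 stop brighter. Offset with the ISO: 1600 → 800.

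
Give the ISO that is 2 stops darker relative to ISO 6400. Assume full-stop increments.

ISO 1600

ISO: 6400 → 3200 → 1600 — 2 stops dropped (darker).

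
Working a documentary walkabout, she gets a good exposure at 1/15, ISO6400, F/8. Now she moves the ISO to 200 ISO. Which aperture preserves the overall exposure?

ISO: 6400 → 3200 → 1600 → 800 → 400 → 200 — 5 stops lower (darker).
Need 5 stops brighter from the aperture: f/8 → f/5.6 → f/4 → f/2.8 → f/2 → f/1.4.

f/1.4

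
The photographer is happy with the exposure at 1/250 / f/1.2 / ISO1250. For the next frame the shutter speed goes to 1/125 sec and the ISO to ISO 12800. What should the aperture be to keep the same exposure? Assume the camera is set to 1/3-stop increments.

f/5.6

Shutter speed: 1/250 → 1/200 → 1/160 → 1/125 — 1 stop slower (brighter).
ISO: 1250 → 1600 → 2000 → 2500 → 3200 → 4000 → 5000 → 6400 → 8000 → 10000 → 12800 — 3 1/3 stops raised (brighter).
Net change so far: 4 1/3 stops brighter. Offset with the aperture: f/1.2 → f/1.4 → f/1.6 → f/1.8 → f/2 → f/2.2 → f/2.5 → f/2.8 → f/3.2 → f/3.5 → f/4 → f/4.5 → f/5 → f/5.6.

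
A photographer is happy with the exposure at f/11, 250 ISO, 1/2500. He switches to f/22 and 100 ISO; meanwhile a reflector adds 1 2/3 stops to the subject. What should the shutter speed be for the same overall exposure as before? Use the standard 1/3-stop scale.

Scene light: 1 2/3 stops brighter.
Aperture: f/11 → f/13 → f/14 → f/16 → f/18 → f/20 → f/22 — 2 stops smaller aperture (darker).
ISO: 250 → 200 → 160 → 125 → 100 — 1 1/3 stops dropped (darker).
Net so far: 1 2/3 stops darker. Shutter speed: 1/2500 → 1/2000 → 1/1600 → 1/1250 → 1/1000 → 1/800.

1/800s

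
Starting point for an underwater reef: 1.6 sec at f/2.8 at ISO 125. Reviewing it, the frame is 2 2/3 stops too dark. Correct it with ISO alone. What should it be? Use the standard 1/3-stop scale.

ISO 800

Underexposed by 2 2/3 stops → need 2 2/3 stops brighter.
ISO: 125 → 160 → 200 → 250 → 320 → 400 → 500 → 640 → 800.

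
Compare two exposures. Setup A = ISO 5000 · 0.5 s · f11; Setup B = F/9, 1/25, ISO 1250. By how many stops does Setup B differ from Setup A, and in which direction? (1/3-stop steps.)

5 stops darker

Aperture: f/11 → f/10 → f/9 — 2/3 stop opened up (brighter).
Shutter speed: 0.5 → 0.4 → 0.3 → 1/4 → 1/5 → 1/6 → 1/8 → 1/10 → 1/13 → 1/15 → 1/20 → 1/25 — 3 2/3 stops faster (darker).
ISO: 5000 → 4000 → 3200 → 2500 → 2000 → 1600 → 1250 — 2 stops lower (darker).
Net: +2/3 −3 2/3 −2 = −5 stops.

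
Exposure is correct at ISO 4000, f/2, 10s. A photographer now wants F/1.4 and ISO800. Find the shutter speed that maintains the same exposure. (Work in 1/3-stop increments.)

Aperture: f/2 → f/1.8 → f/1.6 → f/1.4 — 1 stop wider (brighter).
ISO: 4000 → 3200 → 2500 → 2000 → 1600 → 1250 → 1000 → 800 — 2 1/3 stops lower (darker).
Net change so far: 1 1/3 stops darker. Offset with the shutter speed: 10 → 13 → 15 → 20 → 25.

25 s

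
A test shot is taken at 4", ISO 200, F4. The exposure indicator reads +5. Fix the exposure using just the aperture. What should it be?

f/22

Overexposed by 5 stops → need 5 stops darker.
Aperture: f/4 → f/5.6 → f/8 → f/11 → f/16 → f/22.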